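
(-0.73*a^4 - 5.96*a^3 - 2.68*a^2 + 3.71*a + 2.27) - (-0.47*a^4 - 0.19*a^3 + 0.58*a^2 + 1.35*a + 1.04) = -0.26*a^4 - 5.77*a^3 - 3.26*a^2 + 2.36*a + 1.23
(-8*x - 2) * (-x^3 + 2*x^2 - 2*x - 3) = 8*x^4 - 14*x^3 + 12*x^2 + 28*x + 6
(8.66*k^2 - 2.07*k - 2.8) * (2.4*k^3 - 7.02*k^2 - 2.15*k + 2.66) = 20.784*k^5 - 65.7612*k^4 - 10.8076*k^3 + 47.1421*k^2 + 0.5138*k - 7.448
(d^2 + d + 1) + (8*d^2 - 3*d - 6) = 9*d^2 - 2*d - 5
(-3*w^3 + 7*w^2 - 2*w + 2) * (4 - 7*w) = 21*w^4 - 61*w^3 + 42*w^2 - 22*w + 8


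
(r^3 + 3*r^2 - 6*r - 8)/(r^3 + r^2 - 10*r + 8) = (r + 1)/(r - 1)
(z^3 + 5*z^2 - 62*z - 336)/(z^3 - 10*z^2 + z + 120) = (z^2 + 13*z + 42)/(z^2 - 2*z - 15)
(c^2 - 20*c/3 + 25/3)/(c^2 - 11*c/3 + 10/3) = (c - 5)/(c - 2)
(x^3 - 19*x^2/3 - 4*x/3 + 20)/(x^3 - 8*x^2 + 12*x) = (x + 5/3)/x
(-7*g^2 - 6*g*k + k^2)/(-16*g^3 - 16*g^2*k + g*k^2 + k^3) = (7*g - k)/(16*g^2 - k^2)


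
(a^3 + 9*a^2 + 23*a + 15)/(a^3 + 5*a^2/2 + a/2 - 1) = 2*(a^2 + 8*a + 15)/(2*a^2 + 3*a - 2)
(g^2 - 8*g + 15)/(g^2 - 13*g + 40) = (g - 3)/(g - 8)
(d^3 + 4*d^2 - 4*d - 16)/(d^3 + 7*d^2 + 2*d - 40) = (d + 2)/(d + 5)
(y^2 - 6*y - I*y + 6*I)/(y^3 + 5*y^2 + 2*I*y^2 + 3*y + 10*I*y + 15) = (y - 6)/(y^2 + y*(5 + 3*I) + 15*I)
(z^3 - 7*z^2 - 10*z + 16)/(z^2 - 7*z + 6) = (z^2 - 6*z - 16)/(z - 6)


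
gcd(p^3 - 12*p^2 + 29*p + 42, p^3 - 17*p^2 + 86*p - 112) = p - 7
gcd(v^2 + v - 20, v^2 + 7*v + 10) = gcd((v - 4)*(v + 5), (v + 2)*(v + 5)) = v + 5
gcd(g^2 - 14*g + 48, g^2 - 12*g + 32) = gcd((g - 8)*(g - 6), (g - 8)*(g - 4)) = g - 8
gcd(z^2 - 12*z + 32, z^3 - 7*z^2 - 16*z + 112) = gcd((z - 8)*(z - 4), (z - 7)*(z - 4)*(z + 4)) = z - 4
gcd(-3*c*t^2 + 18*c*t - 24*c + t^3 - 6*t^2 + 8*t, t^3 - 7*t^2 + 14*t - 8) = t^2 - 6*t + 8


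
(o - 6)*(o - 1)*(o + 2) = o^3 - 5*o^2 - 8*o + 12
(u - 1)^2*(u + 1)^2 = u^4 - 2*u^2 + 1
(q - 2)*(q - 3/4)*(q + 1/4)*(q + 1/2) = q^4 - 2*q^3 - 7*q^2/16 + 25*q/32 + 3/16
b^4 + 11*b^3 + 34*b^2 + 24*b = b*(b + 1)*(b + 4)*(b + 6)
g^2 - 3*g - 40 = (g - 8)*(g + 5)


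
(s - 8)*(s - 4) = s^2 - 12*s + 32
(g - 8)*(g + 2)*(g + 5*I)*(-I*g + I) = -I*g^4 + 5*g^3 + 7*I*g^3 - 35*g^2 + 10*I*g^2 - 50*g - 16*I*g + 80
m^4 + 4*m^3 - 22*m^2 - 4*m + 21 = (m - 3)*(m - 1)*(m + 1)*(m + 7)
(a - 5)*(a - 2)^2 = a^3 - 9*a^2 + 24*a - 20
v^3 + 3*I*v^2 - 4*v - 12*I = (v - 2)*(v + 2)*(v + 3*I)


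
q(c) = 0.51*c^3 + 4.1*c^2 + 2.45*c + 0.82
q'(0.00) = 2.45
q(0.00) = 0.82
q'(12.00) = 321.17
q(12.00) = 1501.90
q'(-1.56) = -6.62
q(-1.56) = 5.04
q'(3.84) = 56.50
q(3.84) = 99.56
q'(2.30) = 29.40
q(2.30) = 34.35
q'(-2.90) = -8.46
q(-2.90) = 15.76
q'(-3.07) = -8.30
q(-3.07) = 17.18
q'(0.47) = 6.64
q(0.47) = 2.93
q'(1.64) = 20.01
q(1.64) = 18.11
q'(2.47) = 32.04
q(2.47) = 39.57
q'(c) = 1.53*c^2 + 8.2*c + 2.45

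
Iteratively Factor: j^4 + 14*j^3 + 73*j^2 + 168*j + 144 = (j + 4)*(j^3 + 10*j^2 + 33*j + 36) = (j + 3)*(j + 4)*(j^2 + 7*j + 12) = (j + 3)*(j + 4)^2*(j + 3)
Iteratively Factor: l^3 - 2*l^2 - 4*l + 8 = (l - 2)*(l^2 - 4) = (l - 2)^2*(l + 2)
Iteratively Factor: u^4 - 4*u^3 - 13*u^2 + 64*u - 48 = (u - 3)*(u^3 - u^2 - 16*u + 16) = (u - 3)*(u - 1)*(u^2 - 16) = (u - 4)*(u - 3)*(u - 1)*(u + 4)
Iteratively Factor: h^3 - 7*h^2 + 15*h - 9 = (h - 3)*(h^2 - 4*h + 3) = (h - 3)*(h - 1)*(h - 3)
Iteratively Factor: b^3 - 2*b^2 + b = (b - 1)*(b^2 - b) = b*(b - 1)*(b - 1)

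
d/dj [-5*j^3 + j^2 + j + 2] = -15*j^2 + 2*j + 1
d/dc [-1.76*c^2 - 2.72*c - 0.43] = -3.52*c - 2.72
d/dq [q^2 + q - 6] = 2*q + 1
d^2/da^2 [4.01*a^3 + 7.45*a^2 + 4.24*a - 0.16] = 24.06*a + 14.9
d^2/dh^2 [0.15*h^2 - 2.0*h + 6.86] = 0.300000000000000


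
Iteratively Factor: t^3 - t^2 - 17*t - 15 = (t + 3)*(t^2 - 4*t - 5) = (t - 5)*(t + 3)*(t + 1)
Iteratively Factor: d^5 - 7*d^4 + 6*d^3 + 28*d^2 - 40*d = (d - 5)*(d^4 - 2*d^3 - 4*d^2 + 8*d) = (d - 5)*(d - 2)*(d^3 - 4*d) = (d - 5)*(d - 2)*(d + 2)*(d^2 - 2*d) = (d - 5)*(d - 2)^2*(d + 2)*(d)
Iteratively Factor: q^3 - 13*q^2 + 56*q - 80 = (q - 5)*(q^2 - 8*q + 16) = (q - 5)*(q - 4)*(q - 4)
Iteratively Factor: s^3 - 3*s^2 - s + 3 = (s + 1)*(s^2 - 4*s + 3) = (s - 3)*(s + 1)*(s - 1)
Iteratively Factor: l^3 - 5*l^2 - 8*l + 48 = (l - 4)*(l^2 - l - 12) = (l - 4)^2*(l + 3)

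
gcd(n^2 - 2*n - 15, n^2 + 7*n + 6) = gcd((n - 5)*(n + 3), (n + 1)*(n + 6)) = 1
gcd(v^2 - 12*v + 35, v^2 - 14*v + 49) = v - 7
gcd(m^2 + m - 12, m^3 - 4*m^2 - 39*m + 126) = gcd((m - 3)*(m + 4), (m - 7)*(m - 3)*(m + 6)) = m - 3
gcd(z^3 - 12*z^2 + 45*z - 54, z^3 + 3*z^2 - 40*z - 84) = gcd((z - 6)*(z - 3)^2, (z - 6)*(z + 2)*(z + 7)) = z - 6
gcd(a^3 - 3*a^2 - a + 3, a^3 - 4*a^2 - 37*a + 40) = a - 1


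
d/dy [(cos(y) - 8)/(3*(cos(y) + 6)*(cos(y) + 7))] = (cos(y)^2 - 16*cos(y) - 146)*sin(y)/(3*(cos(y) + 6)^2*(cos(y) + 7)^2)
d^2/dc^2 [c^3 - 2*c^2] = 6*c - 4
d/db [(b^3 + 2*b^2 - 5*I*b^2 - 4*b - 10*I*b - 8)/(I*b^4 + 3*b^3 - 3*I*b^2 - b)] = (I*b^3 + b^2*(7 + 4*I) + 24*b - 8*I)/(b^2*(b^3 - 3*I*b^2 - 3*b + I))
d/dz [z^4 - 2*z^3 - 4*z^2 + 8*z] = 4*z^3 - 6*z^2 - 8*z + 8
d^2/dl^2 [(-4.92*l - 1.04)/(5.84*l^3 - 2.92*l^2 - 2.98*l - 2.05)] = (-1006.797312*l^5 + 77.7607680000001*l^4 + 28.6113280000002*l^3 - 651.435648*l^2 + 47.703456*l + 54.092208)/(199.176704*l^9 - 298.765056*l^8 - 155.521536*l^7 + 70.257536*l^6 + 289.108032*l^5 + 83.829696*l^4 - 59.865472*l^3 - 91.42836*l^2 - 37.57035*l - 8.615125)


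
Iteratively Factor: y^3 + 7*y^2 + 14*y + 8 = (y + 2)*(y^2 + 5*y + 4) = (y + 1)*(y + 2)*(y + 4)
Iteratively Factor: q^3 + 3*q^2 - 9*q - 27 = (q + 3)*(q^2 - 9) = (q + 3)^2*(q - 3)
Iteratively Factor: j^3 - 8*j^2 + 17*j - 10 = (j - 2)*(j^2 - 6*j + 5) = (j - 2)*(j - 1)*(j - 5)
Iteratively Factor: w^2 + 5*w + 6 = (w + 3)*(w + 2)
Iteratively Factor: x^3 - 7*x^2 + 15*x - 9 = (x - 3)*(x^2 - 4*x + 3) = (x - 3)*(x - 1)*(x - 3)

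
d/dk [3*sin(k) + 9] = 3*cos(k)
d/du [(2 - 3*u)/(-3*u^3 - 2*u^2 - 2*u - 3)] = (-18*u^3 + 12*u^2 + 8*u + 13)/(9*u^6 + 12*u^5 + 16*u^4 + 26*u^3 + 16*u^2 + 12*u + 9)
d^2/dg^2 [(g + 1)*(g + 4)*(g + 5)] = 6*g + 20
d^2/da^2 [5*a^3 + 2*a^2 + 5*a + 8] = 30*a + 4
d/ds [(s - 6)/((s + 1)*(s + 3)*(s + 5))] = (-2*s^3 + 9*s^2 + 108*s + 153)/(s^6 + 18*s^5 + 127*s^4 + 444*s^3 + 799*s^2 + 690*s + 225)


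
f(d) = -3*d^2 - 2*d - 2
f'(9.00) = -56.00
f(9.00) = -263.00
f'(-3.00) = 16.00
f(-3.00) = -23.00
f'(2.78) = -18.68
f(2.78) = -30.75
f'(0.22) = -3.32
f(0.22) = -2.59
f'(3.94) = -25.64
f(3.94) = -56.45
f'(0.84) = -7.04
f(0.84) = -5.80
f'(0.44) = -4.64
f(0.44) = -3.46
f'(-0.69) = 2.14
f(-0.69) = -2.05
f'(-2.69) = 14.14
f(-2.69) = -18.33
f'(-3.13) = 16.78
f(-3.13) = -25.13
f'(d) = -6*d - 2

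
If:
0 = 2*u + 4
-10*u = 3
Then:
No Solution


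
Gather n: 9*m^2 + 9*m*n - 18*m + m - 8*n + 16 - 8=9*m^2 - 17*m + n*(9*m - 8) + 8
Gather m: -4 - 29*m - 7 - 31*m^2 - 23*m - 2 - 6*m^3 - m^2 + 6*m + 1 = -6*m^3 - 32*m^2 - 46*m - 12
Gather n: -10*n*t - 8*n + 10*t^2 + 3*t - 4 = n*(-10*t - 8) + 10*t^2 + 3*t - 4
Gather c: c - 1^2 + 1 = c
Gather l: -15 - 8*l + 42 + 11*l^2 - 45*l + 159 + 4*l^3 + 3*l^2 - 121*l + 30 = 4*l^3 + 14*l^2 - 174*l + 216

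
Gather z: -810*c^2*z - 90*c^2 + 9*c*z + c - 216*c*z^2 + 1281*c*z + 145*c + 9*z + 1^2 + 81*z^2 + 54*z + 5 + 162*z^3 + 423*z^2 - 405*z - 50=-90*c^2 + 146*c + 162*z^3 + z^2*(504 - 216*c) + z*(-810*c^2 + 1290*c - 342) - 44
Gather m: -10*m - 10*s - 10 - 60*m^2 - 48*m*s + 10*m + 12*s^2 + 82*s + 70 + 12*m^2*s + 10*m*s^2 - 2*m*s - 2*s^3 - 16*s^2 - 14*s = m^2*(12*s - 60) + m*(10*s^2 - 50*s) - 2*s^3 - 4*s^2 + 58*s + 60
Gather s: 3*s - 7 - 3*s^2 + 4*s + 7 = -3*s^2 + 7*s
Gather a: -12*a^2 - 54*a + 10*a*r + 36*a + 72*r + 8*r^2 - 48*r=-12*a^2 + a*(10*r - 18) + 8*r^2 + 24*r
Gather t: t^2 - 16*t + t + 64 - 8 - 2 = t^2 - 15*t + 54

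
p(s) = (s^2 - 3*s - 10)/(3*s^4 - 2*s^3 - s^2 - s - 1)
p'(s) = (2*s - 3)/(3*s^4 - 2*s^3 - s^2 - s - 1) + (s^2 - 3*s - 10)*(-12*s^3 + 6*s^2 + 2*s + 1)/(3*s^4 - 2*s^3 - s^2 - s - 1)^2 = ((3 - 2*s)*(-3*s^4 + 2*s^3 + s^2 + s + 1) - (-s^2 + 3*s + 10)*(-12*s^3 + 6*s^2 + 2*s + 1))/(-3*s^4 + 2*s^3 + s^2 + s + 1)^2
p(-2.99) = 0.03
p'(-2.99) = 0.00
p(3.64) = -0.02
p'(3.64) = 0.03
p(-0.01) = 10.07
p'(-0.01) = -6.92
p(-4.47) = 0.02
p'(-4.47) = 0.01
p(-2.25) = 0.02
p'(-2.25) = -0.05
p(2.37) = -0.19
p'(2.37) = 0.43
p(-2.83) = 0.03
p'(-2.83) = 0.00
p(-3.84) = 0.02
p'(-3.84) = 0.01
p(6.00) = 0.00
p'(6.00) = 0.00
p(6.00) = 0.00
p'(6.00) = 0.00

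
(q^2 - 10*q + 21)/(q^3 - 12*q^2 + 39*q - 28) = (q - 3)/(q^2 - 5*q + 4)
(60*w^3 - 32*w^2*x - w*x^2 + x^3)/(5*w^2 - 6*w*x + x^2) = (-12*w^2 + 4*w*x + x^2)/(-w + x)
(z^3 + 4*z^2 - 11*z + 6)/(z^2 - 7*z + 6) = (z^2 + 5*z - 6)/(z - 6)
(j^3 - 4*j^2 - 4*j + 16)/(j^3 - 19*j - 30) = (j^2 - 6*j + 8)/(j^2 - 2*j - 15)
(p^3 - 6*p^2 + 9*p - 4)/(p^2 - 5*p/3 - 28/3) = 3*(p^2 - 2*p + 1)/(3*p + 7)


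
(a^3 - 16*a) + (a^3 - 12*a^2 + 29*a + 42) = 2*a^3 - 12*a^2 + 13*a + 42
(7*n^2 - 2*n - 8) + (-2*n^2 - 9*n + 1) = 5*n^2 - 11*n - 7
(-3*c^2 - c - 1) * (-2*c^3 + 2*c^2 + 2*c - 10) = 6*c^5 - 4*c^4 - 6*c^3 + 26*c^2 + 8*c + 10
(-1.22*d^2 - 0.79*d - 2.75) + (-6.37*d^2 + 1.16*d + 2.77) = -7.59*d^2 + 0.37*d + 0.02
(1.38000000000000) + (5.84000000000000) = 7.22000000000000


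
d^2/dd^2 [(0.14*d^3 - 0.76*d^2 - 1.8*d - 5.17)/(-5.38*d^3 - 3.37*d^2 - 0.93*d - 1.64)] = (-1.4210854715202e-14*d^7 + 49.072056*d^6 + 316.802376*d^5 + 1983.528528*d^4 + 1425.298484*d^3 + 290.43201*d^2 - 238.424586*d - 49.606574)/(155.720872*d^9 + 292.627884*d^8 + 264.055242*d^7 + 281.847949*d^6 + 224.050341*d^5 + 113.853543*d^4 + 75.054045*d^3 + 31.447164*d^2 + 7.503984*d + 4.410944)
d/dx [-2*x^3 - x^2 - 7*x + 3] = -6*x^2 - 2*x - 7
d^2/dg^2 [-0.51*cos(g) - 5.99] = 0.51*cos(g)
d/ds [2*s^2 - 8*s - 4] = 4*s - 8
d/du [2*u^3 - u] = 6*u^2 - 1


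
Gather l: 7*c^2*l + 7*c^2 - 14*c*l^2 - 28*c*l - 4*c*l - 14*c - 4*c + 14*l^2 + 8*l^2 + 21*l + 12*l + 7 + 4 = 7*c^2 - 18*c + l^2*(22 - 14*c) + l*(7*c^2 - 32*c + 33) + 11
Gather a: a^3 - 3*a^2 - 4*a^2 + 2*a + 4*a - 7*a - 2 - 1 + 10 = a^3 - 7*a^2 - a + 7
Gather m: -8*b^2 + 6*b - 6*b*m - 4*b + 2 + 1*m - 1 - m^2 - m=-8*b^2 - 6*b*m + 2*b - m^2 + 1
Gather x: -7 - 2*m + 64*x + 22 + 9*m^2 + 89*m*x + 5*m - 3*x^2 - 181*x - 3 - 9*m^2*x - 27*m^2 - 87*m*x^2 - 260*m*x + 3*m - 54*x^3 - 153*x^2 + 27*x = -18*m^2 + 6*m - 54*x^3 + x^2*(-87*m - 156) + x*(-9*m^2 - 171*m - 90) + 12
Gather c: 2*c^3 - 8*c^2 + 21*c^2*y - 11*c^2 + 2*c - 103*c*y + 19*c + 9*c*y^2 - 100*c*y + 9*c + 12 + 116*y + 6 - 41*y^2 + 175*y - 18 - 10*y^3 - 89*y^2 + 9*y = 2*c^3 + c^2*(21*y - 19) + c*(9*y^2 - 203*y + 30) - 10*y^3 - 130*y^2 + 300*y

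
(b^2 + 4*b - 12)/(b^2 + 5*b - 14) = (b + 6)/(b + 7)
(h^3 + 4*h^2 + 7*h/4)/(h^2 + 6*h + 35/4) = h*(2*h + 1)/(2*h + 5)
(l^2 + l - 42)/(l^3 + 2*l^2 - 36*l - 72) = (l + 7)/(l^2 + 8*l + 12)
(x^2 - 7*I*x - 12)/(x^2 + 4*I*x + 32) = (x - 3*I)/(x + 8*I)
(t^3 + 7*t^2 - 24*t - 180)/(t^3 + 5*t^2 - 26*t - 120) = (t + 6)/(t + 4)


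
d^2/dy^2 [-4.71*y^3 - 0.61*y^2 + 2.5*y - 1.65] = -28.26*y - 1.22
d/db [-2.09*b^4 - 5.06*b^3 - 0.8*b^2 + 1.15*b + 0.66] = -8.36*b^3 - 15.18*b^2 - 1.6*b + 1.15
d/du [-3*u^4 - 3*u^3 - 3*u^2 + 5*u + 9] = -12*u^3 - 9*u^2 - 6*u + 5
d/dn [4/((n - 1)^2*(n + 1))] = -(12*n + 4)/((n - 1)^3*(n + 1)^2)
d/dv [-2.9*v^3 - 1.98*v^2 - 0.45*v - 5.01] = -8.7*v^2 - 3.96*v - 0.45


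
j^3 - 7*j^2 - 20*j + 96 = (j - 8)*(j - 3)*(j + 4)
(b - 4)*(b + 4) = b^2 - 16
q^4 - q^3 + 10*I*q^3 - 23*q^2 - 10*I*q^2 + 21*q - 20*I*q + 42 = (q - 2)*(q + 1)*(q + 3*I)*(q + 7*I)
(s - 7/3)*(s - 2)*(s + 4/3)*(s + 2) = s^4 - s^3 - 64*s^2/9 + 4*s + 112/9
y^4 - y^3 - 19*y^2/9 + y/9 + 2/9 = (y - 2)*(y - 1/3)*(y + 1/3)*(y + 1)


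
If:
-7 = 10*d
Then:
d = -7/10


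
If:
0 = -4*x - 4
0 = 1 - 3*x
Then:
No Solution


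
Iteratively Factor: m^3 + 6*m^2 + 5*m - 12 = (m + 4)*(m^2 + 2*m - 3) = (m - 1)*(m + 4)*(m + 3)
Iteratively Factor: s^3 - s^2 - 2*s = (s - 2)*(s^2 + s) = s*(s - 2)*(s + 1)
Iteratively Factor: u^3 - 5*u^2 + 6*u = (u)*(u^2 - 5*u + 6) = u*(u - 2)*(u - 3)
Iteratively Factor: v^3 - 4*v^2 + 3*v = (v - 3)*(v^2 - v) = (v - 3)*(v - 1)*(v)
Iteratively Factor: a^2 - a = (a - 1)*(a)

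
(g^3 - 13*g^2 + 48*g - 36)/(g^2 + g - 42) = (g^2 - 7*g + 6)/(g + 7)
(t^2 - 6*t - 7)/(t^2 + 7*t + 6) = (t - 7)/(t + 6)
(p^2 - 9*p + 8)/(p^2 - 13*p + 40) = (p - 1)/(p - 5)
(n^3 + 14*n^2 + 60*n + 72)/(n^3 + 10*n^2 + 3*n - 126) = (n^2 + 8*n + 12)/(n^2 + 4*n - 21)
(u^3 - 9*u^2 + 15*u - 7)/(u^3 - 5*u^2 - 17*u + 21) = (u - 1)/(u + 3)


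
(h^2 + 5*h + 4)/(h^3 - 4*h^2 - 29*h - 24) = (h + 4)/(h^2 - 5*h - 24)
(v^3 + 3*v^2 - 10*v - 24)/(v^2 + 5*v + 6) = (v^2 + v - 12)/(v + 3)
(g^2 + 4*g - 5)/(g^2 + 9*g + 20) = (g - 1)/(g + 4)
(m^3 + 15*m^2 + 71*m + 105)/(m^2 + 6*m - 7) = (m^2 + 8*m + 15)/(m - 1)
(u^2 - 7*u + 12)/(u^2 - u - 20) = (-u^2 + 7*u - 12)/(-u^2 + u + 20)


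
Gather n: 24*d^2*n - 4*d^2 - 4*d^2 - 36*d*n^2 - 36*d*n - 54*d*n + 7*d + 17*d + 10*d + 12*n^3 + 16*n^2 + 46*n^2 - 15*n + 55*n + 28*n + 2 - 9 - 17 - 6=-8*d^2 + 34*d + 12*n^3 + n^2*(62 - 36*d) + n*(24*d^2 - 90*d + 68) - 30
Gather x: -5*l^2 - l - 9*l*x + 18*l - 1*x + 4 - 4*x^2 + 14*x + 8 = -5*l^2 + 17*l - 4*x^2 + x*(13 - 9*l) + 12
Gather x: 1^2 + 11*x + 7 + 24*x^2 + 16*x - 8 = 24*x^2 + 27*x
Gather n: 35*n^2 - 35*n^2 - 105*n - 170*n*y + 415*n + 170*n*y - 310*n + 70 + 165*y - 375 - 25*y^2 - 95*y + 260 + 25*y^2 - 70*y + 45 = 0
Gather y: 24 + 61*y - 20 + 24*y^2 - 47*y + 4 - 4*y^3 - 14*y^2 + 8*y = -4*y^3 + 10*y^2 + 22*y + 8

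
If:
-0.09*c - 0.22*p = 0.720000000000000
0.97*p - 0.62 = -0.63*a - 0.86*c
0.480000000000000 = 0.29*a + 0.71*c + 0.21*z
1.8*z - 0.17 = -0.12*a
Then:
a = 7.77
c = -2.37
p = -2.30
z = -0.42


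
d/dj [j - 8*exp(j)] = 1 - 8*exp(j)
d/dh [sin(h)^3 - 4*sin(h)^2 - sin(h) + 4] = (3*sin(h)^2 - 8*sin(h) - 1)*cos(h)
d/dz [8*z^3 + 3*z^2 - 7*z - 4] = 24*z^2 + 6*z - 7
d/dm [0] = 0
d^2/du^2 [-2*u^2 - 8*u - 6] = -4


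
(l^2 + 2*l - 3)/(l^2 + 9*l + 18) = (l - 1)/(l + 6)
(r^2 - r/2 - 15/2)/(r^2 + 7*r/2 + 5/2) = (r - 3)/(r + 1)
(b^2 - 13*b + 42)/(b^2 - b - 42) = (b - 6)/(b + 6)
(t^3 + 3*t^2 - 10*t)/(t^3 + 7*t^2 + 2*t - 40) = t/(t + 4)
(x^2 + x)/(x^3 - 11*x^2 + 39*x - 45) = x*(x + 1)/(x^3 - 11*x^2 + 39*x - 45)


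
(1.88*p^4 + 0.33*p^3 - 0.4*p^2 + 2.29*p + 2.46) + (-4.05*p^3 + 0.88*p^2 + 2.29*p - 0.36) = 1.88*p^4 - 3.72*p^3 + 0.48*p^2 + 4.58*p + 2.1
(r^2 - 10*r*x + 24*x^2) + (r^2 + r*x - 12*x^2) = 2*r^2 - 9*r*x + 12*x^2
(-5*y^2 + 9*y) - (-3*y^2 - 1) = -2*y^2 + 9*y + 1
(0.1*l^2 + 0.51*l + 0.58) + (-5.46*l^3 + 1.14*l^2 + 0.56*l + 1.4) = -5.46*l^3 + 1.24*l^2 + 1.07*l + 1.98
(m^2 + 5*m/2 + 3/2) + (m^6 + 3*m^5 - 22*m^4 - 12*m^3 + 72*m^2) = m^6 + 3*m^5 - 22*m^4 - 12*m^3 + 73*m^2 + 5*m/2 + 3/2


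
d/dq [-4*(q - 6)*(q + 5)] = 4 - 8*q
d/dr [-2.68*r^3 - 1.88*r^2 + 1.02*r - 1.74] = -8.04*r^2 - 3.76*r + 1.02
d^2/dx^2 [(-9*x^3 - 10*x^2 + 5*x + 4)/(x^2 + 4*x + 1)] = 12*(-15*x^3 - 11*x^2 + x + 5)/(x^6 + 12*x^5 + 51*x^4 + 88*x^3 + 51*x^2 + 12*x + 1)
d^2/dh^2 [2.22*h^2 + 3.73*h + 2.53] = 4.44000000000000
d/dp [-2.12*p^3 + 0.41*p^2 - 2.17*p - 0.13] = -6.36*p^2 + 0.82*p - 2.17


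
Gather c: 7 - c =7 - c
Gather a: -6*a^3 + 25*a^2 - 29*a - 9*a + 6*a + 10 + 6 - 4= -6*a^3 + 25*a^2 - 32*a + 12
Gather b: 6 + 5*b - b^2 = -b^2 + 5*b + 6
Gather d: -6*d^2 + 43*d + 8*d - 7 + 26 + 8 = -6*d^2 + 51*d + 27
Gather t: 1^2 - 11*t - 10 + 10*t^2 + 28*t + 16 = 10*t^2 + 17*t + 7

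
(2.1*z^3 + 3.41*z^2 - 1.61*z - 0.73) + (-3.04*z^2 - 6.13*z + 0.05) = 2.1*z^3 + 0.37*z^2 - 7.74*z - 0.68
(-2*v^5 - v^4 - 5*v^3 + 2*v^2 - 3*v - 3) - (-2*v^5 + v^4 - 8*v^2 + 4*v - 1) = -2*v^4 - 5*v^3 + 10*v^2 - 7*v - 2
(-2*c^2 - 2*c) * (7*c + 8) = -14*c^3 - 30*c^2 - 16*c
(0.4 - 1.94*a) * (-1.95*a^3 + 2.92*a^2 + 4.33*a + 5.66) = 3.783*a^4 - 6.4448*a^3 - 7.2322*a^2 - 9.2484*a + 2.264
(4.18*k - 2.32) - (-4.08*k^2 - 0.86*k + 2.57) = 4.08*k^2 + 5.04*k - 4.89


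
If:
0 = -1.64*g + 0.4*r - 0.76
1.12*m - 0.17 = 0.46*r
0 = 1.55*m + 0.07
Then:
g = -0.58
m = -0.05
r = -0.48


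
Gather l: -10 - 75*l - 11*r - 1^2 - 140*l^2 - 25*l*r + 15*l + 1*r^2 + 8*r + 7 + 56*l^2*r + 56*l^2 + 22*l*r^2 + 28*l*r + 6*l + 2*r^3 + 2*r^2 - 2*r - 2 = l^2*(56*r - 84) + l*(22*r^2 + 3*r - 54) + 2*r^3 + 3*r^2 - 5*r - 6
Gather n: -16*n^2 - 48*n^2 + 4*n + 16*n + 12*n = -64*n^2 + 32*n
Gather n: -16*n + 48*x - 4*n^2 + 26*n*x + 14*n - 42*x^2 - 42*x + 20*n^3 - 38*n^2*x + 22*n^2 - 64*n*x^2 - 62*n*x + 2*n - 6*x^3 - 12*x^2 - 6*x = 20*n^3 + n^2*(18 - 38*x) + n*(-64*x^2 - 36*x) - 6*x^3 - 54*x^2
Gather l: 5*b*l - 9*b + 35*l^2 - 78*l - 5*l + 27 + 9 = -9*b + 35*l^2 + l*(5*b - 83) + 36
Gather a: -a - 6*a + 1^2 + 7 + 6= 14 - 7*a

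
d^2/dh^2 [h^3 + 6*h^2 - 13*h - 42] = 6*h + 12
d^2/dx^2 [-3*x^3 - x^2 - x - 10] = -18*x - 2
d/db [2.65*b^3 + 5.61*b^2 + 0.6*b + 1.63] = 7.95*b^2 + 11.22*b + 0.6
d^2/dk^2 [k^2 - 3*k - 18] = 2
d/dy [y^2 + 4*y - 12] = 2*y + 4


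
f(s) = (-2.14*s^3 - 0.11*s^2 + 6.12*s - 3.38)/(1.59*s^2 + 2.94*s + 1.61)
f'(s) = (-3.18*s - 2.94)*(-2.14*s^3 - 0.11*s^2 + 6.12*s - 3.38)/(1.59*s^2 + 2.94*s + 1.61)^2 + (-6.42*s^2 - 0.22*s + 6.12)/(1.59*s^2 + 2.94*s + 1.61) = (-3.4026*s^4 - 12.5832*s^3 - 20.3904*s^2 + 10.3942*s + 19.7904)/(2.5281*s^4 + 9.3492*s^3 + 13.7634*s^2 + 9.4668*s + 2.5921)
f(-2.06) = 0.98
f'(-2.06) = -7.45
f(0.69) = 0.02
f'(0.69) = 0.64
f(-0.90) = -29.44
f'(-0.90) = 13.55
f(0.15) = -1.18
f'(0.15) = 4.79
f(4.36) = -3.50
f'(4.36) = -1.30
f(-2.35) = 2.70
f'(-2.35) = -4.76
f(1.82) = -0.45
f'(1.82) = -0.95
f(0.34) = -0.50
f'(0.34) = 2.62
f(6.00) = -5.66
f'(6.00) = -1.33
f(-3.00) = 4.94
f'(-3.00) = -2.59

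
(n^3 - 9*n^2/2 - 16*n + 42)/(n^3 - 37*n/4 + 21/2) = 2*(n - 6)/(2*n - 3)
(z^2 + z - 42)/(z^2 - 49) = (z - 6)/(z - 7)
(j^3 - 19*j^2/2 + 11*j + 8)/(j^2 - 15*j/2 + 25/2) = (2*j^3 - 19*j^2 + 22*j + 16)/(2*j^2 - 15*j + 25)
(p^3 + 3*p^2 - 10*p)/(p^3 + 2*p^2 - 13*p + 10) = p/(p - 1)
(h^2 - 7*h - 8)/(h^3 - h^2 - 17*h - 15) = (h - 8)/(h^2 - 2*h - 15)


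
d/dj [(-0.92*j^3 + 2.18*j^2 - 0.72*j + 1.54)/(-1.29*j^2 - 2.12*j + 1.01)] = (1.1868*j^4 + 3.9008*j^3 - 8.338*j^2 + 8.3768*j + 2.5376)/(1.6641*j^4 + 5.4696*j^3 + 1.8886*j^2 - 4.2824*j + 1.0201)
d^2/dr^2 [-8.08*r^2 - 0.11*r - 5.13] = -16.1600000000000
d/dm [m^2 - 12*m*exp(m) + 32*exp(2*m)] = -12*m*exp(m) + 2*m + 64*exp(2*m) - 12*exp(m)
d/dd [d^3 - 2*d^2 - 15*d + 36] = 3*d^2 - 4*d - 15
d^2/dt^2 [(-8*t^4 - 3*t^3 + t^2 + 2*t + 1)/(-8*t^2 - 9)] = 2*(512*t^6 + 1728*t^4 - 344*t^3 + 3912*t^2 + 1161*t - 9)/(512*t^6 + 1728*t^4 + 1944*t^2 + 729)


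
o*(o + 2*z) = o^2 + 2*o*z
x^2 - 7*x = x*(x - 7)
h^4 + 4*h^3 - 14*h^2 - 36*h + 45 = (h - 3)*(h - 1)*(h + 3)*(h + 5)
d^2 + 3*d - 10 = (d - 2)*(d + 5)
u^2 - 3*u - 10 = (u - 5)*(u + 2)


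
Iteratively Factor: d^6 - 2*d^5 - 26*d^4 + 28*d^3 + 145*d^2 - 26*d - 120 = (d + 2)*(d^5 - 4*d^4 - 18*d^3 + 64*d^2 + 17*d - 60) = (d - 3)*(d + 2)*(d^4 - d^3 - 21*d^2 + d + 20) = (d - 3)*(d + 2)*(d + 4)*(d^3 - 5*d^2 - d + 5) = (d - 3)*(d + 1)*(d + 2)*(d + 4)*(d^2 - 6*d + 5) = (d - 3)*(d - 1)*(d + 1)*(d + 2)*(d + 4)*(d - 5)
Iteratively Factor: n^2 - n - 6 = (n - 3)*(n + 2)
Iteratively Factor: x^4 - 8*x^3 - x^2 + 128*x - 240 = (x - 5)*(x^3 - 3*x^2 - 16*x + 48) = (x - 5)*(x + 4)*(x^2 - 7*x + 12) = (x - 5)*(x - 3)*(x + 4)*(x - 4)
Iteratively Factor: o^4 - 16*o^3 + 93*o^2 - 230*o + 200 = (o - 2)*(o^3 - 14*o^2 + 65*o - 100) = (o - 4)*(o - 2)*(o^2 - 10*o + 25) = (o - 5)*(o - 4)*(o - 2)*(o - 5)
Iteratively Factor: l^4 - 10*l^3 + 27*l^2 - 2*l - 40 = (l - 2)*(l^3 - 8*l^2 + 11*l + 20) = (l - 4)*(l - 2)*(l^2 - 4*l - 5) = (l - 5)*(l - 4)*(l - 2)*(l + 1)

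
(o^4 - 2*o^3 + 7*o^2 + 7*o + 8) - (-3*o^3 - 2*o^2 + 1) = o^4 + o^3 + 9*o^2 + 7*o + 7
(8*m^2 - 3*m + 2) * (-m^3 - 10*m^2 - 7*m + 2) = -8*m^5 - 77*m^4 - 28*m^3 + 17*m^2 - 20*m + 4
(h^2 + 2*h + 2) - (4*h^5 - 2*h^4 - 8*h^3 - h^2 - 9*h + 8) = -4*h^5 + 2*h^4 + 8*h^3 + 2*h^2 + 11*h - 6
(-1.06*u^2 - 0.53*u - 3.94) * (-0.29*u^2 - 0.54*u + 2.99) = 0.3074*u^4 + 0.7261*u^3 - 1.7406*u^2 + 0.5429*u - 11.7806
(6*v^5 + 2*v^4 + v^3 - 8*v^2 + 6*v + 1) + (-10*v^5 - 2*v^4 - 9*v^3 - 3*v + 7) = -4*v^5 - 8*v^3 - 8*v^2 + 3*v + 8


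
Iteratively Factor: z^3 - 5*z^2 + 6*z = (z - 3)*(z^2 - 2*z) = z*(z - 3)*(z - 2)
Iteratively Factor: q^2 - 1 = (q + 1)*(q - 1)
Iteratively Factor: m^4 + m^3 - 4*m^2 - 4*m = (m - 2)*(m^3 + 3*m^2 + 2*m) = m*(m - 2)*(m^2 + 3*m + 2) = m*(m - 2)*(m + 1)*(m + 2)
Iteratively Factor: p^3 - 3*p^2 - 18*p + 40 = (p - 2)*(p^2 - p - 20) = (p - 2)*(p + 4)*(p - 5)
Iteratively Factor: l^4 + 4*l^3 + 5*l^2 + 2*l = (l + 1)*(l^3 + 3*l^2 + 2*l) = (l + 1)*(l + 2)*(l^2 + l) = l*(l + 1)*(l + 2)*(l + 1)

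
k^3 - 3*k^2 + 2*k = k*(k - 2)*(k - 1)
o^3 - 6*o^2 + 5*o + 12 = (o - 4)*(o - 3)*(o + 1)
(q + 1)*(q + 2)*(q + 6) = q^3 + 9*q^2 + 20*q + 12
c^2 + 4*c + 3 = (c + 1)*(c + 3)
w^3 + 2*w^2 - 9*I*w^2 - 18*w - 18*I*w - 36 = (w + 2)*(w - 6*I)*(w - 3*I)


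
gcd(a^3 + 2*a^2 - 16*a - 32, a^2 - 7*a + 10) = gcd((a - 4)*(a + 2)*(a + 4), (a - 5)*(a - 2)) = 1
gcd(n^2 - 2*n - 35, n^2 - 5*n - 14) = n - 7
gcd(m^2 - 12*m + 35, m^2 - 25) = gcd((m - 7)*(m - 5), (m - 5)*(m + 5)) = m - 5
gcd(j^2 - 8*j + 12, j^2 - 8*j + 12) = j^2 - 8*j + 12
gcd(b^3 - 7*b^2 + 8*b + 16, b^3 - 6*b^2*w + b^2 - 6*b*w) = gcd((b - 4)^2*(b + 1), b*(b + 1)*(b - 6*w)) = b + 1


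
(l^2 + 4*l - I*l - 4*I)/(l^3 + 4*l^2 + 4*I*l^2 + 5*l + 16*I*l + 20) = 1/(l + 5*I)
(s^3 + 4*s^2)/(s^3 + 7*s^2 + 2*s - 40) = s^2/(s^2 + 3*s - 10)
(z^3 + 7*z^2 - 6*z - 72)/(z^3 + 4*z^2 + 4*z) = (z^3 + 7*z^2 - 6*z - 72)/(z*(z^2 + 4*z + 4))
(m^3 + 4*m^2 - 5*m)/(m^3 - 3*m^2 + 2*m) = (m + 5)/(m - 2)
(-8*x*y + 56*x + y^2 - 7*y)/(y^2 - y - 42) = (-8*x + y)/(y + 6)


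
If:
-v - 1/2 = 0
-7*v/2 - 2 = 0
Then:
No Solution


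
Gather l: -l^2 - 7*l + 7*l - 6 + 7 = 1 - l^2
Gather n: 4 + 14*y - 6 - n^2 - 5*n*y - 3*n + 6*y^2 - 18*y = -n^2 + n*(-5*y - 3) + 6*y^2 - 4*y - 2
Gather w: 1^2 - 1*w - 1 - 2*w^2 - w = -2*w^2 - 2*w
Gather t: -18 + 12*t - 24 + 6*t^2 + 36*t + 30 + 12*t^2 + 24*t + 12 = 18*t^2 + 72*t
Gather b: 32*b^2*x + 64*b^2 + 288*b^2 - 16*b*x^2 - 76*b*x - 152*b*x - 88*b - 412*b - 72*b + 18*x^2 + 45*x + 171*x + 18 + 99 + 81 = b^2*(32*x + 352) + b*(-16*x^2 - 228*x - 572) + 18*x^2 + 216*x + 198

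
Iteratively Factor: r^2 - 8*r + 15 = (r - 3)*(r - 5)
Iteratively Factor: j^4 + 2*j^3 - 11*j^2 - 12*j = (j + 4)*(j^3 - 2*j^2 - 3*j) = j*(j + 4)*(j^2 - 2*j - 3) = j*(j - 3)*(j + 4)*(j + 1)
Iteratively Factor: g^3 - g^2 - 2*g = (g)*(g^2 - g - 2) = g*(g - 2)*(g + 1)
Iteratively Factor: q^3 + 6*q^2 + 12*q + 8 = (q + 2)*(q^2 + 4*q + 4) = (q + 2)^2*(q + 2)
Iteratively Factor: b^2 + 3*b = (b + 3)*(b)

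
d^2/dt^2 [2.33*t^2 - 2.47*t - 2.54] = 4.66000000000000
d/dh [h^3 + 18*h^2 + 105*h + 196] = 3*h^2 + 36*h + 105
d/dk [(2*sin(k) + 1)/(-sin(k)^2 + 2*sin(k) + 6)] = 2*(sin(k)^2 + sin(k) + 5)*cos(k)/(sin(k)^2 - 2*sin(k) - 6)^2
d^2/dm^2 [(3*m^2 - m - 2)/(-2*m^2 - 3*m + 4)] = 4*(11*m^3 - 24*m^2 + 30*m - 1)/(8*m^6 + 36*m^5 + 6*m^4 - 117*m^3 - 12*m^2 + 144*m - 64)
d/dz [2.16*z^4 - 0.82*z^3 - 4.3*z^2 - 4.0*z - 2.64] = 8.64*z^3 - 2.46*z^2 - 8.6*z - 4.0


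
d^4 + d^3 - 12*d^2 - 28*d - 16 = (d - 4)*(d + 1)*(d + 2)^2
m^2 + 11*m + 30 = (m + 5)*(m + 6)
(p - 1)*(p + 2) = p^2 + p - 2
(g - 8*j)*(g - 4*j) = g^2 - 12*g*j + 32*j^2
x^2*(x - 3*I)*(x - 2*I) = x^4 - 5*I*x^3 - 6*x^2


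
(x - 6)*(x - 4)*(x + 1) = x^3 - 9*x^2 + 14*x + 24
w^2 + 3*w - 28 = (w - 4)*(w + 7)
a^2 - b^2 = (a - b)*(a + b)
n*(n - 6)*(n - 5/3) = n^3 - 23*n^2/3 + 10*n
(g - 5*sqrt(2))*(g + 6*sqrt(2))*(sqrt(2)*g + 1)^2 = 2*g^4 + 4*sqrt(2)*g^3 - 115*g^2 - 119*sqrt(2)*g - 60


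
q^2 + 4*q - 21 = (q - 3)*(q + 7)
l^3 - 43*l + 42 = (l - 6)*(l - 1)*(l + 7)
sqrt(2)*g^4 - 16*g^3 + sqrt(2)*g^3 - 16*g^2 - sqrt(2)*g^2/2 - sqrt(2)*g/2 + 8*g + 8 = (g - 8*sqrt(2))*(g - sqrt(2)/2)*(g + sqrt(2)/2)*(sqrt(2)*g + sqrt(2))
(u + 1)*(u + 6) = u^2 + 7*u + 6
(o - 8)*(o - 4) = o^2 - 12*o + 32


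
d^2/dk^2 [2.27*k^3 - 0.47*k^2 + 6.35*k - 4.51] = 13.62*k - 0.94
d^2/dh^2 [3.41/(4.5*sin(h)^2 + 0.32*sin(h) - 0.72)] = (-276.21*sin(h)^4 - 14.7312*sin(h)^3 + 369.772216*sin(h)^2 + 28.676736*sin(h) + 22.795168)/(4.5*sin(h)^2 + 0.32*sin(h) - 0.72)^3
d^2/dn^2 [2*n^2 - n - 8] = 4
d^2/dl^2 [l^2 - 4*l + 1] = 2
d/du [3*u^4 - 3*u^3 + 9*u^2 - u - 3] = 12*u^3 - 9*u^2 + 18*u - 1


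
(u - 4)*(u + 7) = u^2 + 3*u - 28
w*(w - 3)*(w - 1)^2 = w^4 - 5*w^3 + 7*w^2 - 3*w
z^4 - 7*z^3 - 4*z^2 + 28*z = z*(z - 7)*(z - 2)*(z + 2)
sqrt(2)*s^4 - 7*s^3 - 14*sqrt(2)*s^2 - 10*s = s*(s - 5*sqrt(2))*(s + sqrt(2))*(sqrt(2)*s + 1)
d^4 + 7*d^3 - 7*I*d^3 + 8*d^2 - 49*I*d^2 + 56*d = d*(d + 7)*(d - 8*I)*(d + I)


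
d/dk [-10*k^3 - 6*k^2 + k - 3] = -30*k^2 - 12*k + 1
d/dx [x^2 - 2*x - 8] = 2*x - 2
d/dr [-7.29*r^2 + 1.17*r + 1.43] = 1.17 - 14.58*r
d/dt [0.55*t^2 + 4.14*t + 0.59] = 1.1*t + 4.14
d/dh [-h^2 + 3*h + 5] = 3 - 2*h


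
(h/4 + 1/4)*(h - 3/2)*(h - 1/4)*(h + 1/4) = h^4/4 - h^3/8 - 25*h^2/64 + h/128 + 3/128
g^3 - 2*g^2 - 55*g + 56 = (g - 8)*(g - 1)*(g + 7)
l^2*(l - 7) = l^3 - 7*l^2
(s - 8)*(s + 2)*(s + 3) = s^3 - 3*s^2 - 34*s - 48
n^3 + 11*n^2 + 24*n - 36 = (n - 1)*(n + 6)^2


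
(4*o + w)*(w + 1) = 4*o*w + 4*o + w^2 + w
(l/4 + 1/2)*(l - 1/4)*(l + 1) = l^3/4 + 11*l^2/16 + 5*l/16 - 1/8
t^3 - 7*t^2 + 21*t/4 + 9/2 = (t - 6)*(t - 3/2)*(t + 1/2)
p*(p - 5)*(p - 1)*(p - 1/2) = p^4 - 13*p^3/2 + 8*p^2 - 5*p/2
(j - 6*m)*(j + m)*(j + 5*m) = j^3 - 31*j*m^2 - 30*m^3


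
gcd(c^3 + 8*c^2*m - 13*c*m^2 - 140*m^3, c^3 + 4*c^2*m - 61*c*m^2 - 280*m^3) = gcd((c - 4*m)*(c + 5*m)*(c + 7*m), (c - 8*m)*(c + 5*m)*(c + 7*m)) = c^2 + 12*c*m + 35*m^2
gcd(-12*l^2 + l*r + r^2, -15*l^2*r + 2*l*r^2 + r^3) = -3*l + r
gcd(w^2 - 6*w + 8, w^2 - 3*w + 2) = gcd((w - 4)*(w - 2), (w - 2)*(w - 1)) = w - 2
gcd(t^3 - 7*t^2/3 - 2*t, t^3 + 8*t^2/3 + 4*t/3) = t^2 + 2*t/3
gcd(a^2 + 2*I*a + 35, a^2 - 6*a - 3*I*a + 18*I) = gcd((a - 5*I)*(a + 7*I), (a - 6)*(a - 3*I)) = 1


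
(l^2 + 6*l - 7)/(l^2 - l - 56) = (l - 1)/(l - 8)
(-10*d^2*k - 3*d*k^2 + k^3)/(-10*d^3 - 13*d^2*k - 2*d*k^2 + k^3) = k/(d + k)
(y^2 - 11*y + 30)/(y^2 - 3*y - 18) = (y - 5)/(y + 3)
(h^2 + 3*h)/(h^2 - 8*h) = (h + 3)/(h - 8)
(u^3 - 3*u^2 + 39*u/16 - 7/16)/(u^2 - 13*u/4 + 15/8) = (16*u^3 - 48*u^2 + 39*u - 7)/(2*(8*u^2 - 26*u + 15))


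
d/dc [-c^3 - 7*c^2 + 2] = c*(-3*c - 14)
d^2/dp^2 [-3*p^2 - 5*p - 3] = -6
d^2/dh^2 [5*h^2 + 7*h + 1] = 10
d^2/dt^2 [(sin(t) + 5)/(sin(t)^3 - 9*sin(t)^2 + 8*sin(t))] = 2*(-2*sin(t)^3 - 11*sin(t)^2 + 215*sin(t) - 668 - 415/sin(t) + 760/sin(t)^2 - 320/sin(t)^3)/((sin(t) - 8)^3*(sin(t) - 1)^2)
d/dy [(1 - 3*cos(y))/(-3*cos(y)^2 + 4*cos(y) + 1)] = (9*cos(y)^2 - 6*cos(y) + 7)*sin(y)/(3*sin(y)^2 + 4*cos(y) - 2)^2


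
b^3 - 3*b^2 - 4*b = b*(b - 4)*(b + 1)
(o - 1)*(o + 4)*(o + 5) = o^3 + 8*o^2 + 11*o - 20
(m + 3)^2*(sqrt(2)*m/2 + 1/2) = sqrt(2)*m^3/2 + m^2/2 + 3*sqrt(2)*m^2 + 3*m + 9*sqrt(2)*m/2 + 9/2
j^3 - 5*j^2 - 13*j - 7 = (j - 7)*(j + 1)^2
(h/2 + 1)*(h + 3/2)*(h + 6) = h^3/2 + 19*h^2/4 + 12*h + 9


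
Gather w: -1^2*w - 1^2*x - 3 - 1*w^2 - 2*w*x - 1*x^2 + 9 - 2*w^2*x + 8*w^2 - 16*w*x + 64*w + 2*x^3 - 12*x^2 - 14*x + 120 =w^2*(7 - 2*x) + w*(63 - 18*x) + 2*x^3 - 13*x^2 - 15*x + 126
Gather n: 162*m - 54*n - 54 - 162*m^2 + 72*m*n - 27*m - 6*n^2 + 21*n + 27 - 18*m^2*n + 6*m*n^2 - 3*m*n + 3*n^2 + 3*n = -162*m^2 + 135*m + n^2*(6*m - 3) + n*(-18*m^2 + 69*m - 30) - 27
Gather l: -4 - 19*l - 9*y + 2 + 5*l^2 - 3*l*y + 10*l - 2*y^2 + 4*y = 5*l^2 + l*(-3*y - 9) - 2*y^2 - 5*y - 2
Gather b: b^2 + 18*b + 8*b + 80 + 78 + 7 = b^2 + 26*b + 165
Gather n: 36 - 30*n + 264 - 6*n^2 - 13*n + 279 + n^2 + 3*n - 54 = -5*n^2 - 40*n + 525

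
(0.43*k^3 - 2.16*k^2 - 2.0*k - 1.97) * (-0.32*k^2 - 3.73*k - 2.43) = -0.1376*k^5 - 0.9127*k^4 + 7.6519*k^3 + 13.3392*k^2 + 12.2081*k + 4.7871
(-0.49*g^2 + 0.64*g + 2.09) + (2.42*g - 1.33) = -0.49*g^2 + 3.06*g + 0.76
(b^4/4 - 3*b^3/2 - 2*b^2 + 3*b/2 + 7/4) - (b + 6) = b^4/4 - 3*b^3/2 - 2*b^2 + b/2 - 17/4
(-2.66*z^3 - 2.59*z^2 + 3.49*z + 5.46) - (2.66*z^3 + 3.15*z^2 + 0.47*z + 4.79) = -5.32*z^3 - 5.74*z^2 + 3.02*z + 0.67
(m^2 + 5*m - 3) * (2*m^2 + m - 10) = 2*m^4 + 11*m^3 - 11*m^2 - 53*m + 30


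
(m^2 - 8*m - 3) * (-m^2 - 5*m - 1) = -m^4 + 3*m^3 + 42*m^2 + 23*m + 3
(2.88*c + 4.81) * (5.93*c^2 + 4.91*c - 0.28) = 17.0784*c^3 + 42.6641*c^2 + 22.8107*c - 1.3468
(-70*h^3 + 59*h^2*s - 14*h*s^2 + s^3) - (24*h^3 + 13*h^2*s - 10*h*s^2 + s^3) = -94*h^3 + 46*h^2*s - 4*h*s^2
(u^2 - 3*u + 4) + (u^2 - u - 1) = 2*u^2 - 4*u + 3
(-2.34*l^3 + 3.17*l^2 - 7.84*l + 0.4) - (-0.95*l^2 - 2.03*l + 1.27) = -2.34*l^3 + 4.12*l^2 - 5.81*l - 0.87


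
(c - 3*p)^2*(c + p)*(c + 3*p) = c^4 - 2*c^3*p - 12*c^2*p^2 + 18*c*p^3 + 27*p^4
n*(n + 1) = n^2 + n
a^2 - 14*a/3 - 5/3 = (a - 5)*(a + 1/3)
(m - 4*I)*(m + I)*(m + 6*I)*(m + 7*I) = m^4 + 10*I*m^3 + m^2 + 178*I*m - 168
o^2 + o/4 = o*(o + 1/4)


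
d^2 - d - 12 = (d - 4)*(d + 3)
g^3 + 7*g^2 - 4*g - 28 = (g - 2)*(g + 2)*(g + 7)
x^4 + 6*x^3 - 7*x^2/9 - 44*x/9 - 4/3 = (x - 1)*(x + 1/3)*(x + 2/3)*(x + 6)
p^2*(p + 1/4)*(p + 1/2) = p^4 + 3*p^3/4 + p^2/8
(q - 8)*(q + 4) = q^2 - 4*q - 32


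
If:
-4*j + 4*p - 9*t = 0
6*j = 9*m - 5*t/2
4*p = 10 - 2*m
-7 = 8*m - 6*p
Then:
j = 413/484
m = 8/11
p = 47/22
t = 69/121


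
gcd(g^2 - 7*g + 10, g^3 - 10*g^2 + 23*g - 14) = g - 2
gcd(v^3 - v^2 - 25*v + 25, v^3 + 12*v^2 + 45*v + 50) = v + 5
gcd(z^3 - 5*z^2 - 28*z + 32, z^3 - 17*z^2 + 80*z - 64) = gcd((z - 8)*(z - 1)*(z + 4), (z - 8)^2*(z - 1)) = z^2 - 9*z + 8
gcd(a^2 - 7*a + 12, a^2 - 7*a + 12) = a^2 - 7*a + 12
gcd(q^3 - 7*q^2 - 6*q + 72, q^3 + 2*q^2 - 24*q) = q - 4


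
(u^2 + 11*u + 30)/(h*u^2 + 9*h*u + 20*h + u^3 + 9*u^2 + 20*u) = (u + 6)/(h*u + 4*h + u^2 + 4*u)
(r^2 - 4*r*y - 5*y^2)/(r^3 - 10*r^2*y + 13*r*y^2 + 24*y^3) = (r - 5*y)/(r^2 - 11*r*y + 24*y^2)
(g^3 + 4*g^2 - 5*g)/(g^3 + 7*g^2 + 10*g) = (g - 1)/(g + 2)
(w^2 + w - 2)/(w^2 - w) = (w + 2)/w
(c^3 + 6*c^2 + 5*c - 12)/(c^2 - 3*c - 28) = (c^2 + 2*c - 3)/(c - 7)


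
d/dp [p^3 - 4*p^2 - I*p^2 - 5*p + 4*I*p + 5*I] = 3*p^2 - 8*p - 2*I*p - 5 + 4*I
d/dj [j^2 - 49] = 2*j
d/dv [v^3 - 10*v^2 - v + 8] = 3*v^2 - 20*v - 1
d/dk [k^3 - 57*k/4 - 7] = 3*k^2 - 57/4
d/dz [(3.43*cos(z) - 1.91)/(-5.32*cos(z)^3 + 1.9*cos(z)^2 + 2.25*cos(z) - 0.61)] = (-36.4952*cos(z)^3 + 37.0006*cos(z)^2 - 7.258*cos(z) - 2.2052)*sin(z)/(28.3024*cos(z)^6 - 20.216*cos(z)^5 - 20.33*cos(z)^4 + 15.0404*cos(z)^3 + 2.7445*cos(z)^2 - 2.745*cos(z) + 0.3721)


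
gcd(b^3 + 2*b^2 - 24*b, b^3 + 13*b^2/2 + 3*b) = b^2 + 6*b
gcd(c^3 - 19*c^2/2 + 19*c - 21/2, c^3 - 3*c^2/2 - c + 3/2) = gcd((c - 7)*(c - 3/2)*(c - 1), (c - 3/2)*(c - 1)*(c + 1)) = c^2 - 5*c/2 + 3/2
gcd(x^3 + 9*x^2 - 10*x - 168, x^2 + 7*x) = x + 7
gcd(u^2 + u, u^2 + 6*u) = u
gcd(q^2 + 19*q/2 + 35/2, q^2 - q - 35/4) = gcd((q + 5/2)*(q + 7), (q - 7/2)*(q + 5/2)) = q + 5/2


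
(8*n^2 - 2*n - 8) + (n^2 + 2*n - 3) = 9*n^2 - 11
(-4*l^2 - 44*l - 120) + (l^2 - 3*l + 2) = -3*l^2 - 47*l - 118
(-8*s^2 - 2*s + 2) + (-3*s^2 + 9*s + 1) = -11*s^2 + 7*s + 3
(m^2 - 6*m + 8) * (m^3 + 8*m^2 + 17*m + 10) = m^5 + 2*m^4 - 23*m^3 - 28*m^2 + 76*m + 80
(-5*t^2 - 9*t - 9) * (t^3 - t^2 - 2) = -5*t^5 - 4*t^4 + 19*t^2 + 18*t + 18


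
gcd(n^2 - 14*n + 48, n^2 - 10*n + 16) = n - 8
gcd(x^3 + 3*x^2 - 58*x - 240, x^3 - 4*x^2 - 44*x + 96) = x^2 - 2*x - 48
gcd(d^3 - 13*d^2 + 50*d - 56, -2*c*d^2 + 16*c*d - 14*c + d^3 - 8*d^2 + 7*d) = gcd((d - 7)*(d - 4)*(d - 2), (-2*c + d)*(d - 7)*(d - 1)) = d - 7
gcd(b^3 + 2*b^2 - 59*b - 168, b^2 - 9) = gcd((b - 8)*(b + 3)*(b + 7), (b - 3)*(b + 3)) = b + 3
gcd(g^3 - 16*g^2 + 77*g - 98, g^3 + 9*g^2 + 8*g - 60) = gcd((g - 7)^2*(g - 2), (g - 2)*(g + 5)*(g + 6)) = g - 2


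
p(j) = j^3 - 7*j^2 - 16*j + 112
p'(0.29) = -19.81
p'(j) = 3*j^2 - 14*j - 16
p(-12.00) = -2432.00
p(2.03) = 59.04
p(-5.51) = -179.64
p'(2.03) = -32.06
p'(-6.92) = 224.54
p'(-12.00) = 584.00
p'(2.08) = -32.14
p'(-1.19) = 4.91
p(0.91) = 92.40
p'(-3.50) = 69.75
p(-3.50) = 39.38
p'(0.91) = -26.26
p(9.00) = 130.00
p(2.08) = 57.43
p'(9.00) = 101.00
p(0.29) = 106.80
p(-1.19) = 119.44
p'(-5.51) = 152.22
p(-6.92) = -443.86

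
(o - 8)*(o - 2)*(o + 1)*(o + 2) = o^4 - 7*o^3 - 12*o^2 + 28*o + 32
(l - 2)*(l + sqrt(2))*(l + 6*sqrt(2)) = l^3 - 2*l^2 + 7*sqrt(2)*l^2 - 14*sqrt(2)*l + 12*l - 24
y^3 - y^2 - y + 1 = (y - 1)^2*(y + 1)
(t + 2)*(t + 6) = t^2 + 8*t + 12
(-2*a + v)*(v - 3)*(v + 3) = -2*a*v^2 + 18*a + v^3 - 9*v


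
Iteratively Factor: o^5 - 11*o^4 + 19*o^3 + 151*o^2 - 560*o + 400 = (o + 4)*(o^4 - 15*o^3 + 79*o^2 - 165*o + 100) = (o - 1)*(o + 4)*(o^3 - 14*o^2 + 65*o - 100) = (o - 4)*(o - 1)*(o + 4)*(o^2 - 10*o + 25) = (o - 5)*(o - 4)*(o - 1)*(o + 4)*(o - 5)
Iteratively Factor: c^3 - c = (c - 1)*(c^2 + c) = (c - 1)*(c + 1)*(c)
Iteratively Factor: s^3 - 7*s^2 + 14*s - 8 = (s - 2)*(s^2 - 5*s + 4) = (s - 2)*(s - 1)*(s - 4)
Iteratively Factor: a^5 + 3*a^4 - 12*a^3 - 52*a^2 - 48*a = (a + 2)*(a^4 + a^3 - 14*a^2 - 24*a) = (a + 2)*(a + 3)*(a^3 - 2*a^2 - 8*a) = (a + 2)^2*(a + 3)*(a^2 - 4*a) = (a - 4)*(a + 2)^2*(a + 3)*(a)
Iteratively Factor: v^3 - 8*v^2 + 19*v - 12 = (v - 4)*(v^2 - 4*v + 3) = (v - 4)*(v - 3)*(v - 1)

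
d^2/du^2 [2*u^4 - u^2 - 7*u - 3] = 24*u^2 - 2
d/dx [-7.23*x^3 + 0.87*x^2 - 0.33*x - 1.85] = -21.69*x^2 + 1.74*x - 0.33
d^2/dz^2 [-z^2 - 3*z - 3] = -2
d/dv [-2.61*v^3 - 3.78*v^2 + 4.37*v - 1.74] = -7.83*v^2 - 7.56*v + 4.37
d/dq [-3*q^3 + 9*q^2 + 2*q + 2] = -9*q^2 + 18*q + 2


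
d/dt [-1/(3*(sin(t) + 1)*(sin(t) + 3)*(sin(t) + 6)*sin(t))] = 2*(2*sin(t)^3 + 15*sin(t)^2 + 27*sin(t) + 9)*cos(t)/(3*(sin(t) + 1)^2*(sin(t) + 3)^2*(sin(t) + 6)^2*sin(t)^2)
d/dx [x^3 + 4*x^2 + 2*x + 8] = 3*x^2 + 8*x + 2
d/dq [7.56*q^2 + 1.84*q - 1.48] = 15.12*q + 1.84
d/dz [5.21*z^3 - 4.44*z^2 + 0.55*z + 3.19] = 15.63*z^2 - 8.88*z + 0.55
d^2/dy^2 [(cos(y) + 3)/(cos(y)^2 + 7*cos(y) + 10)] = (-9*(1 - cos(2*y))^2*cos(y) - 5*(1 - cos(2*y))^2 + 703*cos(y) + 102*cos(2*y) - 9*cos(3*y) + 2*cos(5*y) + 498)/(4*(cos(y) + 2)^3*(cos(y) + 5)^3)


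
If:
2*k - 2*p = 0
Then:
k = p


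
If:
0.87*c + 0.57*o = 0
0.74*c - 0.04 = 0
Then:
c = 0.05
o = -0.08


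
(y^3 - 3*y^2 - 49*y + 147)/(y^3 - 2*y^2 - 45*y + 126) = (y - 7)/(y - 6)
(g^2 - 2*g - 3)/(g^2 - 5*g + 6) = (g + 1)/(g - 2)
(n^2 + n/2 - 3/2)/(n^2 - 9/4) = 2*(n - 1)/(2*n - 3)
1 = 1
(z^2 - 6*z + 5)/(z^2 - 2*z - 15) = (z - 1)/(z + 3)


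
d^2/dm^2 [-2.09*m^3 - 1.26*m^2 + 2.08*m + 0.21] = -12.54*m - 2.52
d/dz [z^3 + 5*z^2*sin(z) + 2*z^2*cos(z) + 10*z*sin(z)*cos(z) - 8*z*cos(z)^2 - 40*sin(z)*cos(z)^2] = -2*z^2*sin(z) + 5*z^2*cos(z) + 3*z^2 + 10*z*sin(z) + 8*z*sin(2*z) + 4*z*cos(z) + 10*z*cos(2*z) + 5*sin(2*z) - 10*cos(z) - 4*cos(2*z) - 30*cos(3*z) - 4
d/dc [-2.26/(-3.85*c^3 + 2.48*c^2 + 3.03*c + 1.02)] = (-26.103*c^2 + 11.2096*c + 6.8478)/(-3.85*c^3 + 2.48*c^2 + 3.03*c + 1.02)^2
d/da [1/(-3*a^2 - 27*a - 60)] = (2*a + 9)/(3*(a^2 + 9*a + 20)^2)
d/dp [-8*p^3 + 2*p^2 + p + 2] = -24*p^2 + 4*p + 1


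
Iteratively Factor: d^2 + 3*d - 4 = (d + 4)*(d - 1)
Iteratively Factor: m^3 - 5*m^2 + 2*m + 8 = (m - 4)*(m^2 - m - 2) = (m - 4)*(m - 2)*(m + 1)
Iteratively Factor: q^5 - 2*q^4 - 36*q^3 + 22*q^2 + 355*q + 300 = (q - 5)*(q^4 + 3*q^3 - 21*q^2 - 83*q - 60) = (q - 5)*(q + 1)*(q^3 + 2*q^2 - 23*q - 60) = (q - 5)*(q + 1)*(q + 4)*(q^2 - 2*q - 15) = (q - 5)^2*(q + 1)*(q + 4)*(q + 3)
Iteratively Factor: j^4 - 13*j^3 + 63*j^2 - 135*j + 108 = (j - 4)*(j^3 - 9*j^2 + 27*j - 27) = (j - 4)*(j - 3)*(j^2 - 6*j + 9) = (j - 4)*(j - 3)^2*(j - 3)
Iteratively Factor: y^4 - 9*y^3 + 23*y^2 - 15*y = (y)*(y^3 - 9*y^2 + 23*y - 15) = y*(y - 3)*(y^2 - 6*y + 5) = y*(y - 3)*(y - 1)*(y - 5)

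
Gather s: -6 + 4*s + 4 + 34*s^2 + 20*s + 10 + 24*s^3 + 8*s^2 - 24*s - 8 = 24*s^3 + 42*s^2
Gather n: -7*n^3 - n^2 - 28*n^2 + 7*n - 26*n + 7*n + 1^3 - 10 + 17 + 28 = -7*n^3 - 29*n^2 - 12*n + 36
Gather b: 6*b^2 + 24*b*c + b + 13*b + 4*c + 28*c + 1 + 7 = 6*b^2 + b*(24*c + 14) + 32*c + 8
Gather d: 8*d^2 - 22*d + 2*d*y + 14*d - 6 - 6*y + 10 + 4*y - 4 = 8*d^2 + d*(2*y - 8) - 2*y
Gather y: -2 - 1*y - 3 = -y - 5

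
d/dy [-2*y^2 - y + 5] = -4*y - 1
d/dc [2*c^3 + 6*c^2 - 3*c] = 6*c^2 + 12*c - 3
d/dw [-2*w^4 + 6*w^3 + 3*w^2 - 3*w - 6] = -8*w^3 + 18*w^2 + 6*w - 3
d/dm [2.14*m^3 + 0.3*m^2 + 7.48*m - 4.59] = 6.42*m^2 + 0.6*m + 7.48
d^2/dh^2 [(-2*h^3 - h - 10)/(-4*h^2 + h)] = 4*(9*h^3 + 240*h^2 - 60*h + 5)/(h^3*(64*h^3 - 48*h^2 + 12*h - 1))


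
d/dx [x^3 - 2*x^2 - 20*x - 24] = 3*x^2 - 4*x - 20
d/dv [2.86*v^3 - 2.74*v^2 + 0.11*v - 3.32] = 8.58*v^2 - 5.48*v + 0.11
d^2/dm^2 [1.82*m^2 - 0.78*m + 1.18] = 3.64000000000000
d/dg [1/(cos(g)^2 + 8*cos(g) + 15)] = 2*(cos(g) + 4)*sin(g)/(cos(g)^2 + 8*cos(g) + 15)^2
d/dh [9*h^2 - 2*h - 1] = 18*h - 2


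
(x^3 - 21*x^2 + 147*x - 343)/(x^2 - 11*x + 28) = (x^2 - 14*x + 49)/(x - 4)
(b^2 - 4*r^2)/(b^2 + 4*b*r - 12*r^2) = (b + 2*r)/(b + 6*r)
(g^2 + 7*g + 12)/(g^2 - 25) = (g^2 + 7*g + 12)/(g^2 - 25)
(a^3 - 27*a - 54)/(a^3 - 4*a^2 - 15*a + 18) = (a + 3)/(a - 1)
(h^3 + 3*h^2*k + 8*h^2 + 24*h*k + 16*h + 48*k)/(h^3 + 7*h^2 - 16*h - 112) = (h^2 + 3*h*k + 4*h + 12*k)/(h^2 + 3*h - 28)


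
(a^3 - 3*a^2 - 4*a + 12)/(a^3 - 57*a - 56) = (-a^3 + 3*a^2 + 4*a - 12)/(-a^3 + 57*a + 56)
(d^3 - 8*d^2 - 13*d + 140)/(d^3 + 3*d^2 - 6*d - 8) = (d^2 - 12*d + 35)/(d^2 - d - 2)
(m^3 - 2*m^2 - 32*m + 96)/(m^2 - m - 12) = (m^2 + 2*m - 24)/(m + 3)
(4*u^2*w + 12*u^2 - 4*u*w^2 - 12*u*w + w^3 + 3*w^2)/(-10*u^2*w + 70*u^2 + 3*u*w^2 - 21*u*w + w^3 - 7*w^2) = (-2*u*w - 6*u + w^2 + 3*w)/(5*u*w - 35*u + w^2 - 7*w)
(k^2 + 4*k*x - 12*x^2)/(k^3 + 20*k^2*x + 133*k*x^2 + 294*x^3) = (k - 2*x)/(k^2 + 14*k*x + 49*x^2)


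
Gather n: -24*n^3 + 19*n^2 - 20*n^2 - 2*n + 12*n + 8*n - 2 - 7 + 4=-24*n^3 - n^2 + 18*n - 5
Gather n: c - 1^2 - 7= c - 8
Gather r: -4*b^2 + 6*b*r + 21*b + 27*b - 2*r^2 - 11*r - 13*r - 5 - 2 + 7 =-4*b^2 + 48*b - 2*r^2 + r*(6*b - 24)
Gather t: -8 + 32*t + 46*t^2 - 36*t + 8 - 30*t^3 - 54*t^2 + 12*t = -30*t^3 - 8*t^2 + 8*t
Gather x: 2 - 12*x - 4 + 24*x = 12*x - 2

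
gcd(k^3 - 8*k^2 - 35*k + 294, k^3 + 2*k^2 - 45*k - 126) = k^2 - k - 42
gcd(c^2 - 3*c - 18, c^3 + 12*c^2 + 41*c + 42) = c + 3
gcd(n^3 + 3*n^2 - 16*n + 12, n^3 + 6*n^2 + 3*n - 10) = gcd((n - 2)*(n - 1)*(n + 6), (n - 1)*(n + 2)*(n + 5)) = n - 1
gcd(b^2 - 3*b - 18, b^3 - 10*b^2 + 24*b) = b - 6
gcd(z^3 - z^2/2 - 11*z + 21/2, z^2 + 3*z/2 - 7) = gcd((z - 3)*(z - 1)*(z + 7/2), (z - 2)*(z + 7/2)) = z + 7/2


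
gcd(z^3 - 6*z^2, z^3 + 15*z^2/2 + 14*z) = z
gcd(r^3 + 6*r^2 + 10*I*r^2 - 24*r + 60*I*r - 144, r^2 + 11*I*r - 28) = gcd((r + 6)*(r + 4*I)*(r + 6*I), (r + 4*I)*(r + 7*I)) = r + 4*I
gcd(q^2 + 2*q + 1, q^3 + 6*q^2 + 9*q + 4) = q^2 + 2*q + 1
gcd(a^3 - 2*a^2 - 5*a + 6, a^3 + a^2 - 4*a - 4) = a + 2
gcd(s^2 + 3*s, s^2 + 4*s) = s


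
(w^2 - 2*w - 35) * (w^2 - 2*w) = w^4 - 4*w^3 - 31*w^2 + 70*w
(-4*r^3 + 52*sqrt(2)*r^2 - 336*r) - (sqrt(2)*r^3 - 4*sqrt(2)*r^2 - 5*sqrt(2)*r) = -4*r^3 - sqrt(2)*r^3 + 56*sqrt(2)*r^2 - 336*r + 5*sqrt(2)*r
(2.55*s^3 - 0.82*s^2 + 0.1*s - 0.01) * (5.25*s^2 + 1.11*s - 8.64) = 13.3875*s^5 - 1.4745*s^4 - 22.4172*s^3 + 7.1433*s^2 - 0.8751*s + 0.0864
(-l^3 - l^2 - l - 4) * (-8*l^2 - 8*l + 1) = 8*l^5 + 16*l^4 + 15*l^3 + 39*l^2 + 31*l - 4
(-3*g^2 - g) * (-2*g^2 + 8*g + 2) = 6*g^4 - 22*g^3 - 14*g^2 - 2*g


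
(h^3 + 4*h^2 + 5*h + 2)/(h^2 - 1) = (h^2 + 3*h + 2)/(h - 1)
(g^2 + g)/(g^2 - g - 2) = g/(g - 2)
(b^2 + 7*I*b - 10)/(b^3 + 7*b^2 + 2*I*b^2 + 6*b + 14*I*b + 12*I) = (b + 5*I)/(b^2 + 7*b + 6)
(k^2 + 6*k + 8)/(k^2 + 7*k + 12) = (k + 2)/(k + 3)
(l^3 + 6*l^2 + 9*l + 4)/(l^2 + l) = l + 5 + 4/l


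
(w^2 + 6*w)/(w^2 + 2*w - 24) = w/(w - 4)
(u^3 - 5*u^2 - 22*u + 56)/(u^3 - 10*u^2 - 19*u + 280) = (u^2 + 2*u - 8)/(u^2 - 3*u - 40)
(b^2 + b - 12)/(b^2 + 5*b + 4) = (b - 3)/(b + 1)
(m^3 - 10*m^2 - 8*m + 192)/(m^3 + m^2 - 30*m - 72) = (m - 8)/(m + 3)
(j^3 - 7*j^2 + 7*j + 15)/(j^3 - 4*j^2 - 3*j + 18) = (j^2 - 4*j - 5)/(j^2 - j - 6)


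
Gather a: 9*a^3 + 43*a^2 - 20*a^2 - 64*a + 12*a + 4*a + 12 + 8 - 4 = 9*a^3 + 23*a^2 - 48*a + 16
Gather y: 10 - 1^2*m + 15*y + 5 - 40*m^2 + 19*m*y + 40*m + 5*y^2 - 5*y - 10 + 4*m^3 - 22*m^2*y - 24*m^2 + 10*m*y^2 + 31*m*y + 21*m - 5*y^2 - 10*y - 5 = 4*m^3 - 64*m^2 + 10*m*y^2 + 60*m + y*(-22*m^2 + 50*m)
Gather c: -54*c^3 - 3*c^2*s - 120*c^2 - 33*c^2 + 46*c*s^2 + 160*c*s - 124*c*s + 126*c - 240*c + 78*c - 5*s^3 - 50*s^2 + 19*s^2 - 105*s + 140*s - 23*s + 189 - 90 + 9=-54*c^3 + c^2*(-3*s - 153) + c*(46*s^2 + 36*s - 36) - 5*s^3 - 31*s^2 + 12*s + 108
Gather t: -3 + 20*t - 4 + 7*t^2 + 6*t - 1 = 7*t^2 + 26*t - 8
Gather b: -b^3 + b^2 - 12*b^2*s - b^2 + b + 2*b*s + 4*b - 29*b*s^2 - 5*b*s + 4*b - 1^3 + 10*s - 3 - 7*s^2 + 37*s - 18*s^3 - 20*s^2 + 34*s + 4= -b^3 - 12*b^2*s + b*(-29*s^2 - 3*s + 9) - 18*s^3 - 27*s^2 + 81*s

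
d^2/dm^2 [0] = 0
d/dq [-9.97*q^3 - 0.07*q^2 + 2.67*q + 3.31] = -29.91*q^2 - 0.14*q + 2.67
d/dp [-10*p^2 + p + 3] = 1 - 20*p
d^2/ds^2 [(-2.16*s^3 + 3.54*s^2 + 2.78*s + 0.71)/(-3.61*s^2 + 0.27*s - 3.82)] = (-2.8421709430404e-14*s^5 - 5.6843418860808e-14*s^4 - 138.618088*s^3 + 224.020158*s^2 + 423.290262*s - 89.57021)/(47.045881*s^6 - 10.556001*s^5 + 150.137373*s^4 - 22.359807*s^3 + 158.871126*s^2 - 11.819844*s + 55.742968)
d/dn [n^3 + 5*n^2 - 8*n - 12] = 3*n^2 + 10*n - 8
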